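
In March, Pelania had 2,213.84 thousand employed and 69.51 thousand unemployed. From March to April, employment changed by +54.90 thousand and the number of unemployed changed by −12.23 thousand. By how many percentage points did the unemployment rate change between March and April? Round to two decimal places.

The unemployment rate changed by −0.58 percentage points.

March: labor force = 2,213.84 + 69.51 = 2,283.35; u = 69.51/2,283.35 = 3.04%.
April: labor force = 2,268.74 + 57.28 = 2,326.02; u = 57.28/2,326.02 = 2.46%.
Change = 2.46% − 3.04% = −0.58 pp.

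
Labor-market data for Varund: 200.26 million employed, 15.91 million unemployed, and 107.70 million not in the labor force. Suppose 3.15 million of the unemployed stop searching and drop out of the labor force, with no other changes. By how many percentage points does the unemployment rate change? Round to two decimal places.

The unemployment rate changes by −1.37 percentage points.

Initially, labor force = 200.26 + 15.91 = 216.17 million, so u = 15.91/216.17 = 7.36%.
After the change, unemployed and labor force both fall by 3.15 → E = 200.26, U = 12.76, labor force = 213.02 million.
New unemployment rate = 12.76 / 213.02 = 5.99%.
Change = 5.99% − 7.36% = −1.37 percentage points.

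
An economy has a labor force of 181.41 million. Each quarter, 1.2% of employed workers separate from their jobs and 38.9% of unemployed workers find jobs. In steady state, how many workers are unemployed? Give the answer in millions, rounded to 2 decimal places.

Steady-state unemployment rate u* = s/(s+f) = 1.2/(1.2+38.9) = 0.029925.
Unemployed = u* × labor force = 0.029925 × 181.41 ≈ 5.43 million.

About 5.43 million are unemployed in steady state.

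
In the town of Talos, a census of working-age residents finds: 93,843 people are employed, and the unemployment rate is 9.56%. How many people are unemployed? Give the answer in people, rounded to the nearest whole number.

About 9,920 are unemployed.

Let U be the number unemployed. The labor force is E + U, and U/(E+U) = 0.0956.
So U = 0.0956 × 93,843 / (1 − 0.0956) = 8971.39 / 0.9044 ≈ 9,920.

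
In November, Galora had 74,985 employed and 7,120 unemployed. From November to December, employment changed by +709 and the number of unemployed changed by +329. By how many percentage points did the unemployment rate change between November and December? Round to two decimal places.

November: labor force = 74,985 + 7,120 = 82,105; u = 7,120/82,105 = 8.67%.
December: labor force = 75,694 + 7,449 = 83,143; u = 7,449/83,143 = 8.96%.
Change = 8.96% − 8.67% = +0.29 pp.

The unemployment rate changed by +0.29 percentage points.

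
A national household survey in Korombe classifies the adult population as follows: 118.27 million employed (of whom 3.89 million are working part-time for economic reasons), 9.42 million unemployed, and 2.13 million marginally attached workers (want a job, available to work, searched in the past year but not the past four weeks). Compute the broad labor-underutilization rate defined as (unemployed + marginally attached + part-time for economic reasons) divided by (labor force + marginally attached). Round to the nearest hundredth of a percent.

Broad underutilization rate ≈ 11.89%.

Labor force = 118.27 + 9.42 = 127.69 million.
Numerator = 9.42 + 2.13 + 3.89 = 15.44 million.
Denominator = 127.69 + 2.13 = 129.82 million.
Broad rate = 15.44 / 129.82 = 11.89%.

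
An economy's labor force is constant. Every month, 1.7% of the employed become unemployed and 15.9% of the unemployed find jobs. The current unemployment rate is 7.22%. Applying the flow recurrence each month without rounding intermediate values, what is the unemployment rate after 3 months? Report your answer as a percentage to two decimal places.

With a fixed labor force, u_{t+1} = u_t + s·(1−u_t) − f·u_t = u_t·(1−s−f) + s.
Here 1−s−f = 0.824 and s = 0.017.
u_1 = 0.072200 × 0.824 + 0.017 = 0.076493.
u_2 = 0.076493 × 0.824 + 0.017 = 0.080030.
u_3 = 0.080030 × 0.824 + 0.017 = 0.082945.

Unemployment rate after three months ≈ 8.29%.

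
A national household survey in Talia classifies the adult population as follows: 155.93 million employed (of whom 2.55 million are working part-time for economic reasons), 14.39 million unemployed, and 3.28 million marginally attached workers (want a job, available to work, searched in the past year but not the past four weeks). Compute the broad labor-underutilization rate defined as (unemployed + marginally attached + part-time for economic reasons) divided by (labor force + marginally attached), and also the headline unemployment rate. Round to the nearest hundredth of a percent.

Broad underutilization rate ≈ 11.65%; headline unemployment rate ≈ 8.45%.

Labor force = 155.93 + 14.39 = 170.32 million.
Numerator = 14.39 + 3.28 + 2.55 = 20.22 million.
Denominator = 170.32 + 3.28 = 173.60 million.
Broad rate = 20.22 / 173.60 = 11.65%.
Headline unemployment rate = 14.39 / 170.32 = 8.45%.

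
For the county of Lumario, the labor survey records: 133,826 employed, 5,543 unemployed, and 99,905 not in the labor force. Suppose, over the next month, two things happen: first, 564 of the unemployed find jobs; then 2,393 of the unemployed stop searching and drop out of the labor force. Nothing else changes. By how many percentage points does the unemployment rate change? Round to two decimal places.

Initially, labor force = 133,826 + 5,543 = 139,369, so u = 5,543/139,369 = 3.98%.
After the first change, unemployed falls and employed rises by 564; labor force unchanged → E = 134,390, U = 4,979, labor force = 139,369.
After the second change, unemployed and labor force both fall by 2,393 → E = 134,390, U = 2,586, labor force = 136,976.
New unemployment rate = 2,586 / 136,976 = 1.89%.
Change = 1.89% − 3.98% = −2.09 percentage points.

The unemployment rate changes by −2.09 percentage points.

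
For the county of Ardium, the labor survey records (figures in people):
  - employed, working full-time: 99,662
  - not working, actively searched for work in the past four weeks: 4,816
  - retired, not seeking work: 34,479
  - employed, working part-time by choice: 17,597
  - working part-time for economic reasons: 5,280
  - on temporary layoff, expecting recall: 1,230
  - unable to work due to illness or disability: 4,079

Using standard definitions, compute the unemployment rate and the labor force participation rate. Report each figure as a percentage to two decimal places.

Employed = 99,662 + 17,597 + 5,280 = 122,539 (anyone who worked, including part-time for economic reasons, counts as employed).
Unemployed = 4,816 + 1,230 = 6,046 (jobless and actively searching, or on temporary layoff).
Labor force = 122,539 + 6,046 = 128,585.
Not in labor force = 34,479 + 4,079 = 38,558 (those not working and not actively searching are outside the labor force).
Civilian working-age population = 128,585 + 38,558 = 167,143.
Unemployment rate = 6,046 / 128,585 = 4.70%.
Labor force participation rate = 128,585 / 167,143 = 76.93%.

Unemployment rate ≈ 4.70%; labor force participation rate ≈ 76.93%.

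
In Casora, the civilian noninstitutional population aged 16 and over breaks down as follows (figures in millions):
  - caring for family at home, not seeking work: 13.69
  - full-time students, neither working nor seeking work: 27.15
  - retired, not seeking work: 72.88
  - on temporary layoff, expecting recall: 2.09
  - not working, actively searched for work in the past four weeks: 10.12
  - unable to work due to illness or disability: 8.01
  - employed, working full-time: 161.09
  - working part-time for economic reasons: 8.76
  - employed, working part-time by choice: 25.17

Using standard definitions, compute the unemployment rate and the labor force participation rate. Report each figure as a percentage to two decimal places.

Employed = 161.09 + 8.76 + 25.17 = 195.02 million (anyone who worked, including part-time for economic reasons, counts as employed).
Unemployed = 2.09 + 10.12 = 12.21 million (jobless and actively searching, or on temporary layoff).
Labor force = 195.02 + 12.21 = 207.23 million.
Not in labor force = 13.69 + 27.15 + 72.88 + 8.01 = 121.73 million (those not working and not actively searching are outside the labor force).
Civilian working-age population = 207.23 + 121.73 = 328.96 million.
Unemployment rate = 12.21 / 207.23 = 5.89%.
Labor force participation rate = 207.23 / 328.96 = 63.00%.

Unemployment rate ≈ 5.89%; labor force participation rate ≈ 63.00%.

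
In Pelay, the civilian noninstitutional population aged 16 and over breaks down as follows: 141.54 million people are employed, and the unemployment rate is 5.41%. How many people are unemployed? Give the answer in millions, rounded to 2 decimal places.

About 8.10 million are unemployed.

Let U be the number unemployed. The labor force is E + U, and U/(E+U) = 0.0541.
So U = 0.0541 × 141.54 / (1 − 0.0541) = 7.6573 / 0.9459 ≈ 8.10 million.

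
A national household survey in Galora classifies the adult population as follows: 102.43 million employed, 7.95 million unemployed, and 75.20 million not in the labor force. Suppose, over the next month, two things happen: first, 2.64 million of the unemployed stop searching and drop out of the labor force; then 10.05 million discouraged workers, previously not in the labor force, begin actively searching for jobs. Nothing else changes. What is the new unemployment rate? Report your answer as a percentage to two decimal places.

New unemployment rate ≈ 13.04%.

Initially, labor force = 102.43 + 7.95 = 110.38 million, so u = 7.95/110.38 = 7.20%.
After the first change, unemployed and labor force both fall by 2.64 → E = 102.43, U = 5.31, labor force = 107.74 million.
After the second change, unemployed and labor force both rise by 10.05 → E = 102.43, U = 15.36, labor force = 117.79 million.
New unemployment rate = 15.36 / 117.79 = 13.04%.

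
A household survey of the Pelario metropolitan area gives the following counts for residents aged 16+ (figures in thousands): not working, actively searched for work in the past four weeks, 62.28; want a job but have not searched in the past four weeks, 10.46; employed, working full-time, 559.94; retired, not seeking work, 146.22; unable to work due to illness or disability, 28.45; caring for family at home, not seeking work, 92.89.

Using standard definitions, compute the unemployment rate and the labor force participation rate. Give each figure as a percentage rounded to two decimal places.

Employed = 559.94 thousand.
Unemployed = 62.28 thousand.
Labor force = 559.94 + 62.28 = 622.22 thousand.
Not in labor force = 10.46 + 146.22 + 28.45 + 92.89 = 278.02 thousand (those not working and not actively searching are outside the labor force — including those who want a job but have given up searching).
Civilian working-age population = 622.22 + 278.02 = 900.24 thousand.
Unemployment rate = 62.28 / 622.22 = 10.01%.
Labor force participation rate = 622.22 / 900.24 = 69.12%.

Unemployment rate ≈ 10.01%; labor force participation rate ≈ 69.12%.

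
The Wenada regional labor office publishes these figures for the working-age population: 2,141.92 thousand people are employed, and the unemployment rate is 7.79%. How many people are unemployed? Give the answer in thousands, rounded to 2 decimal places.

Let U be the number unemployed. The labor force is E + U, and U/(E+U) = 0.0779.
So U = 0.0779 × 2,141.92 / (1 − 0.0779) = 166.8556 / 0.9221 ≈ 180.95 thousand.

About 180.95 thousand are unemployed.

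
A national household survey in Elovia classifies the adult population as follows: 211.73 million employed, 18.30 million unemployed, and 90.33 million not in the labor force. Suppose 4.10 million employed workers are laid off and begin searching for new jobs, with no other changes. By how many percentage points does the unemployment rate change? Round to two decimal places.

The unemployment rate changes by +1.78 percentage points.

Initially, labor force = 211.73 + 18.30 = 230.03 million, so u = 18.30/230.03 = 7.96%.
After the change, employed falls and unemployed rises by 4.10; labor force unchanged → E = 207.63, U = 22.40, labor force = 230.03 million.
New unemployment rate = 22.40 / 230.03 = 9.74%.
Change = 9.74% − 7.96% = +1.78 percentage points.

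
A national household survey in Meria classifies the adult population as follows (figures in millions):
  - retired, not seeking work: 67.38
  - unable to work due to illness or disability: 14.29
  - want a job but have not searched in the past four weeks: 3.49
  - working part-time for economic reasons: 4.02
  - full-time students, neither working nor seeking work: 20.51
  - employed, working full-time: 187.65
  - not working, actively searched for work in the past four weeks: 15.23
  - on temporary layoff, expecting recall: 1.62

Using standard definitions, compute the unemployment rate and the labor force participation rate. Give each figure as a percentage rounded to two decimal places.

Unemployment rate ≈ 8.08%; labor force participation rate ≈ 66.37%.

Employed = 4.02 + 187.65 = 191.67 million (anyone who worked, including part-time for economic reasons, counts as employed).
Unemployed = 15.23 + 1.62 = 16.85 million (jobless and actively searching, or on temporary layoff).
Labor force = 191.67 + 16.85 = 208.52 million.
Not in labor force = 67.38 + 14.29 + 3.49 + 20.51 = 105.67 million (those not working and not actively searching are outside the labor force — including those who want a job but have given up searching).
Civilian working-age population = 208.52 + 105.67 = 314.19 million.
Unemployment rate = 16.85 / 208.52 = 8.08%.
Labor force participation rate = 208.52 / 314.19 = 66.37%.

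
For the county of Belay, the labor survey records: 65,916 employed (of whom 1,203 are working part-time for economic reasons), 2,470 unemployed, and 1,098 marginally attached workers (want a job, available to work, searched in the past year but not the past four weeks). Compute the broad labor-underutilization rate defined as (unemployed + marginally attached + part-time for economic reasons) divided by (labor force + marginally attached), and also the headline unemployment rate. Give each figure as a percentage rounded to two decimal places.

Labor force = 65,916 + 2,470 = 68,386.
Numerator = 2,470 + 1,098 + 1,203 = 4,771.
Denominator = 68,386 + 1,098 = 69,484.
Broad rate = 4,771 / 69,484 = 6.87%.
Headline unemployment rate = 2,470 / 68,386 = 3.61%.

Broad underutilization rate ≈ 6.87%; headline unemployment rate ≈ 3.61%.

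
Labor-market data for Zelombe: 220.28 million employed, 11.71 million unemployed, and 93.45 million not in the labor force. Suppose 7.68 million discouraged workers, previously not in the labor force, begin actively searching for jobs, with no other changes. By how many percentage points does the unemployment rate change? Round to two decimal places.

The unemployment rate changes by +3.04 percentage points.

Initially, labor force = 220.28 + 11.71 = 231.99 million, so u = 11.71/231.99 = 5.05%.
After the change, unemployed and labor force both rise by 7.68 → E = 220.28, U = 19.39, labor force = 239.67 million.
New unemployment rate = 19.39 / 239.67 = 8.09%.
Change = 8.09% − 5.05% = +3.04 percentage points.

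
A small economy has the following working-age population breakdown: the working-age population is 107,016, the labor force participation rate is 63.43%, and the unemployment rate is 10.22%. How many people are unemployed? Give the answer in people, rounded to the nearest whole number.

About 6,937 are unemployed.

Labor force = 0.6343 × 107,016 = 67,880.
Unemployed = 0.1022 × 67,880 ≈ 6,937.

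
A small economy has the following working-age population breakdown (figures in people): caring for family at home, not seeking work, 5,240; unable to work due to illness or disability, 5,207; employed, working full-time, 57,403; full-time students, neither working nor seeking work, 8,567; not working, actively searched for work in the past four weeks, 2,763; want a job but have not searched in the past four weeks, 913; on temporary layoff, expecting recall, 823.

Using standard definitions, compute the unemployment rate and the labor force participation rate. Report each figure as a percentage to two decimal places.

Employed = 57,403.
Unemployed = 2,763 + 823 = 3,586 (jobless and actively searching, or on temporary layoff).
Labor force = 57,403 + 3,586 = 60,989.
Not in labor force = 5,240 + 5,207 + 8,567 + 913 = 19,927 (those not working and not actively searching are outside the labor force — including those who want a job but have given up searching).
Civilian working-age population = 60,989 + 19,927 = 80,916.
Unemployment rate = 3,586 / 60,989 = 5.88%.
Labor force participation rate = 60,989 / 80,916 = 75.37%.

Unemployment rate ≈ 5.88%; labor force participation rate ≈ 75.37%.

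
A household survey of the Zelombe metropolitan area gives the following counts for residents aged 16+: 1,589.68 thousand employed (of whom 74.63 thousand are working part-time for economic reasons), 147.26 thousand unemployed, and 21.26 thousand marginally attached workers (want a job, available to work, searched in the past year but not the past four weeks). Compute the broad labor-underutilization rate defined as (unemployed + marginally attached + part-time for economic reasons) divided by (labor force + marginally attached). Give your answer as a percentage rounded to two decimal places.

Broad underutilization rate ≈ 13.83%.

Labor force = 1,589.68 + 147.26 = 1,736.94 thousand.
Numerator = 147.26 + 21.26 + 74.63 = 243.15 thousand.
Denominator = 1,736.94 + 21.26 = 1,758.20 thousand.
Broad rate = 243.15 / 1,758.20 = 13.83%.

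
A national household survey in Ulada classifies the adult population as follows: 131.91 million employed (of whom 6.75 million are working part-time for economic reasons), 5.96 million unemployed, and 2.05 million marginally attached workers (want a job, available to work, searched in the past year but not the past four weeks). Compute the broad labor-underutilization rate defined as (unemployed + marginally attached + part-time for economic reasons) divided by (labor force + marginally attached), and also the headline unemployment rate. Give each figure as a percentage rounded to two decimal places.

Broad underutilization rate ≈ 10.55%; headline unemployment rate ≈ 4.32%.

Labor force = 131.91 + 5.96 = 137.87 million.
Numerator = 5.96 + 2.05 + 6.75 = 14.76 million.
Denominator = 137.87 + 2.05 = 139.92 million.
Broad rate = 14.76 / 139.92 = 10.55%.
Headline unemployment rate = 5.96 / 137.87 = 4.32%.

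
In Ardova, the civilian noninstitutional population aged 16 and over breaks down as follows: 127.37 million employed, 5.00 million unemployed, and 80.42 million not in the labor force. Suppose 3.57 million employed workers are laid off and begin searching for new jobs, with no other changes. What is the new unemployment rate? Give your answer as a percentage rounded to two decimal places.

Initially, labor force = 127.37 + 5.00 = 132.37 million, so u = 5.00/132.37 = 3.78%.
After the change, employed falls and unemployed rises by 3.57; labor force unchanged → E = 123.80, U = 8.57, labor force = 132.37 million.
New unemployment rate = 8.57 / 132.37 = 6.47%.

New unemployment rate ≈ 6.47%.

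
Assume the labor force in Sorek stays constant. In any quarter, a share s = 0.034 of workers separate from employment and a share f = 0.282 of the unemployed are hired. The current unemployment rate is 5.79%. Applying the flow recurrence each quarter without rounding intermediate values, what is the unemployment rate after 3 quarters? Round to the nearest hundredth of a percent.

Unemployment rate after three quarters ≈ 9.17%.

With a fixed labor force, u_{t+1} = u_t + s·(1−u_t) − f·u_t = u_t·(1−s−f) + s.
Here 1−s−f = 0.684 and s = 0.034.
u_1 = 0.057900 × 0.684 + 0.034 = 0.073604.
u_2 = 0.073604 × 0.684 + 0.034 = 0.084345.
u_3 = 0.084345 × 0.684 + 0.034 = 0.091692.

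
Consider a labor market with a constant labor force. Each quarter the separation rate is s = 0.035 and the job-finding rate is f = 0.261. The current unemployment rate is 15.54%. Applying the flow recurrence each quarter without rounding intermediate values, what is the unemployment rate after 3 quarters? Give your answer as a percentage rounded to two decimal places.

With a fixed labor force, u_{t+1} = u_t + s·(1−u_t) − f·u_t = u_t·(1−s−f) + s.
Here 1−s−f = 0.704 and s = 0.035.
u_1 = 0.155400 × 0.704 + 0.035 = 0.144402.
u_2 = 0.144402 × 0.704 + 0.035 = 0.136659.
u_3 = 0.136659 × 0.704 + 0.035 = 0.131208.

Unemployment rate after three quarters ≈ 13.12%.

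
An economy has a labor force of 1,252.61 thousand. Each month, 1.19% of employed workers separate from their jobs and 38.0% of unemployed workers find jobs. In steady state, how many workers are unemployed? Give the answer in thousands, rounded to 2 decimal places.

Steady-state unemployment rate u* = s/(s+f) = 1.19/(1.19+38.0) = 0.030365.
Unemployed = u* × labor force = 0.030365 × 1,252.61 ≈ 38.04 thousand.

About 38.04 thousand are unemployed in steady state.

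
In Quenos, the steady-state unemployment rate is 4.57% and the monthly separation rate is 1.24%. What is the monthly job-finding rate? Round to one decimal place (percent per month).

Job-finding rate ≈ 25.9% per month.

From u* = s/(s+f): f = s·(1−u)/u.
f = 1.24 × (1 − 0.0457) / 0.0457 = 1.1833 / 0.0457 ≈ 25.9% per month.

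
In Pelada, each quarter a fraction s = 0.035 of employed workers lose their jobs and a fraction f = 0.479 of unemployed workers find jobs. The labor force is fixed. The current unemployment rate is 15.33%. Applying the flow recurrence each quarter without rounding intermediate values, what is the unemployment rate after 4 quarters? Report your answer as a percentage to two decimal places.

Unemployment rate after four quarters ≈ 7.28%.

With a fixed labor force, u_{t+1} = u_t + s·(1−u_t) − f·u_t = u_t·(1−s−f) + s.
Here 1−s−f = 0.486 and s = 0.035.
u_1 = 0.153300 × 0.486 + 0.035 = 0.109504.
u_2 = 0.109504 × 0.486 + 0.035 = 0.088219.
u_3 = 0.088219 × 0.486 + 0.035 = 0.077874.
u_4 = 0.077874 × 0.486 + 0.035 = 0.072847.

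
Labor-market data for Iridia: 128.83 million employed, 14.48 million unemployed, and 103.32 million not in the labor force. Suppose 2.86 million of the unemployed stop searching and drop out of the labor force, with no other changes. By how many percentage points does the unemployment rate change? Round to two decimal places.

Initially, labor force = 128.83 + 14.48 = 143.31 million, so u = 14.48/143.31 = 10.10%.
After the change, unemployed and labor force both fall by 2.86 → E = 128.83, U = 11.62, labor force = 140.45 million.
New unemployment rate = 11.62 / 140.45 = 8.27%.
Change = 8.27% − 10.10% = −1.83 percentage points.

The unemployment rate changes by −1.83 percentage points.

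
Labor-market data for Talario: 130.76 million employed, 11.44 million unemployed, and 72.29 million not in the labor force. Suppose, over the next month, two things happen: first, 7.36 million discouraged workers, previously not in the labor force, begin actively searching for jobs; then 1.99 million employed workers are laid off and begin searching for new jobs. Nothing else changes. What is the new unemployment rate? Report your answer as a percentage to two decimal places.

New unemployment rate ≈ 13.90%.

Initially, labor force = 130.76 + 11.44 = 142.20 million, so u = 11.44/142.20 = 8.05%.
After the first change, unemployed and labor force both rise by 7.36 → E = 130.76, U = 18.80, labor force = 149.56 million.
After the second change, employed falls and unemployed rises by 1.99; labor force unchanged → E = 128.77, U = 20.79, labor force = 149.56 million.
New unemployment rate = 20.79 / 149.56 = 13.90%.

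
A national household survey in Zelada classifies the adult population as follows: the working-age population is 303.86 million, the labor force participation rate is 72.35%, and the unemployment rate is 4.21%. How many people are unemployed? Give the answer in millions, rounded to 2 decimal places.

About 9.26 million are unemployed.

Labor force = 0.7235 × 303.86 = 219.84 million.
Unemployed = 0.0421 × 219.84 ≈ 9.26 million.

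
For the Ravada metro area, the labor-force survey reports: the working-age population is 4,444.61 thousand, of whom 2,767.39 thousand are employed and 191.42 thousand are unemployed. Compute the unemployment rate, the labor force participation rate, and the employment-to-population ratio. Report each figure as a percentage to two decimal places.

Labor force = employed + unemployed = 2,767.39 + 191.42 = 2,958.81 thousand.
Unemployment rate = 191.42 / 2,958.81 = 6.47%.
Labor force participation rate = 2,958.81 / 4,444.61 = 66.57%.
Employment-population ratio = 2,767.39 / 4,444.61 = 62.26%.

Unemployment rate ≈ 6.47%; labor force participation rate ≈ 66.57%; employment-population ratio ≈ 62.26%.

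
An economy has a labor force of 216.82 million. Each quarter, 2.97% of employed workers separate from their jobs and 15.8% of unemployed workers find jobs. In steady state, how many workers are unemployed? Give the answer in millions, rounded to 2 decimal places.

About 34.31 million are unemployed in steady state.

Steady-state unemployment rate u* = s/(s+f) = 2.97/(2.97+15.8) = 0.158231.
Unemployed = u* × labor force = 0.158231 × 216.82 ≈ 34.31 million.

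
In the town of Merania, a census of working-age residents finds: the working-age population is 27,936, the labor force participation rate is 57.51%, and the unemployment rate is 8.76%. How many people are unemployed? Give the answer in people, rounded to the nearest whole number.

Labor force = 0.5751 × 27,936 = 16,066.
Unemployed = 0.0876 × 16,066 ≈ 1,407.

About 1,407 are unemployed.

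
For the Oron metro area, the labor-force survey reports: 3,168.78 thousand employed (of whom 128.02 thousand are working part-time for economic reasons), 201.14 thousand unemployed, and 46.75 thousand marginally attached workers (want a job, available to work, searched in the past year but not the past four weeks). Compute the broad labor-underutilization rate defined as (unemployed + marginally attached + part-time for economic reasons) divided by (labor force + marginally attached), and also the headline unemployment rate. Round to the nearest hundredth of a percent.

Labor force = 3,168.78 + 201.14 = 3,369.92 thousand.
Numerator = 201.14 + 46.75 + 128.02 = 375.91 thousand.
Denominator = 3,369.92 + 46.75 = 3,416.67 thousand.
Broad rate = 375.91 / 3,416.67 = 11.00%.
Headline unemployment rate = 201.14 / 3,369.92 = 5.97%.

Broad underutilization rate ≈ 11.00%; headline unemployment rate ≈ 5.97%.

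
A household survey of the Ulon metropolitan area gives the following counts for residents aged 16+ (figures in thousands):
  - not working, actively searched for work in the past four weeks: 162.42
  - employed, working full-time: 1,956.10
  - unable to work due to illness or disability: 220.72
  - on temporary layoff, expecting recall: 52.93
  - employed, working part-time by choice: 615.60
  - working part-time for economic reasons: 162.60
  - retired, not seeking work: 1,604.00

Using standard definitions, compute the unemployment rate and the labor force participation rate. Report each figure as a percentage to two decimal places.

Employed = 1,956.10 + 615.60 + 162.60 = 2,734.30 thousand (anyone who worked, including part-time for economic reasons, counts as employed).
Unemployed = 162.42 + 52.93 = 215.35 thousand (jobless and actively searching, or on temporary layoff).
Labor force = 2,734.30 + 215.35 = 2,949.65 thousand.
Not in labor force = 220.72 + 1,604.00 = 1,824.72 thousand (those not working and not actively searching are outside the labor force).
Civilian working-age population = 2,949.65 + 1,824.72 = 4,774.37 thousand.
Unemployment rate = 215.35 / 2,949.65 = 7.30%.
Labor force participation rate = 2,949.65 / 4,774.37 = 61.78%.

Unemployment rate ≈ 7.30%; labor force participation rate ≈ 61.78%.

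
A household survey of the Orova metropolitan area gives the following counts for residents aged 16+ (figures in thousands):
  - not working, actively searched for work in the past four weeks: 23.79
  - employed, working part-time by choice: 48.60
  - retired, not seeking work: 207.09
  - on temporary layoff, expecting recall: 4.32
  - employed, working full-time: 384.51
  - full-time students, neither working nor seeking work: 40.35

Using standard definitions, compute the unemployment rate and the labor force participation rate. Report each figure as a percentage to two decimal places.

Employed = 48.60 + 384.51 = 433.11 thousand.
Unemployed = 23.79 + 4.32 = 28.11 thousand (jobless and actively searching, or on temporary layoff).
Labor force = 433.11 + 28.11 = 461.22 thousand.
Not in labor force = 207.09 + 40.35 = 247.44 thousand (those not working and not actively searching are outside the labor force).
Civilian working-age population = 461.22 + 247.44 = 708.66 thousand.
Unemployment rate = 28.11 / 461.22 = 6.09%.
Labor force participation rate = 461.22 / 708.66 = 65.08%.

Unemployment rate ≈ 6.09%; labor force participation rate ≈ 65.08%.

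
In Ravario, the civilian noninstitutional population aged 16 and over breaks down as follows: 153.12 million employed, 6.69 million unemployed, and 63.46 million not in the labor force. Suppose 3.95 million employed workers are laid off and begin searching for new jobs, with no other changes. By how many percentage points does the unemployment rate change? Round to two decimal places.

Initially, labor force = 153.12 + 6.69 = 159.81 million, so u = 6.69/159.81 = 4.19%.
After the change, employed falls and unemployed rises by 3.95; labor force unchanged → E = 149.17, U = 10.64, labor force = 159.81 million.
New unemployment rate = 10.64 / 159.81 = 6.66%.
Change = 6.66% − 4.19% = +2.47 percentage points.

The unemployment rate changes by +2.47 percentage points.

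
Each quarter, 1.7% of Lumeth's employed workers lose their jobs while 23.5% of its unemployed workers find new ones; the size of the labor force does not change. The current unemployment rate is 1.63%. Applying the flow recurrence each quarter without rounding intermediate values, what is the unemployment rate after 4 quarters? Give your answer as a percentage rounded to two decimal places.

Unemployment rate after four quarters ≈ 5.14%.

With a fixed labor force, u_{t+1} = u_t + s·(1−u_t) − f·u_t = u_t·(1−s−f) + s.
Here 1−s−f = 0.748 and s = 0.017.
u_1 = 0.016300 × 0.748 + 0.017 = 0.029192.
u_2 = 0.029192 × 0.748 + 0.017 = 0.038836.
u_3 = 0.038836 × 0.748 + 0.017 = 0.046049.
u_4 = 0.046049 × 0.748 + 0.017 = 0.051445.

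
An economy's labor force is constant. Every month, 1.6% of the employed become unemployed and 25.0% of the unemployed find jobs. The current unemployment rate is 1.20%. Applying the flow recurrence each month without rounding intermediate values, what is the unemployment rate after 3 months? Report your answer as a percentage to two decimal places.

Unemployment rate after three months ≈ 4.11%.

With a fixed labor force, u_{t+1} = u_t + s·(1−u_t) − f·u_t = u_t·(1−s−f) + s.
Here 1−s−f = 0.734 and s = 0.016.
u_1 = 0.012000 × 0.734 + 0.016 = 0.024808.
u_2 = 0.024808 × 0.734 + 0.016 = 0.034209.
u_3 = 0.034209 × 0.734 + 0.016 = 0.041109.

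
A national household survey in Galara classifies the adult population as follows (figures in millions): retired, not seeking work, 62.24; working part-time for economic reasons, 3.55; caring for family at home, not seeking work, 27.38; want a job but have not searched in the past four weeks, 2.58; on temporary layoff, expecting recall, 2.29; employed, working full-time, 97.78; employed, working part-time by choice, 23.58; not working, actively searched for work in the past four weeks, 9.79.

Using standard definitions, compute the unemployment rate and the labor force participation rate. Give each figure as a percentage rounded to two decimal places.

Unemployment rate ≈ 8.82%; labor force participation rate ≈ 59.77%.

Employed = 3.55 + 97.78 + 23.58 = 124.91 million (anyone who worked, including part-time for economic reasons, counts as employed).
Unemployed = 2.29 + 9.79 = 12.08 million (jobless and actively searching, or on temporary layoff).
Labor force = 124.91 + 12.08 = 136.99 million.
Not in labor force = 62.24 + 27.38 + 2.58 = 92.20 million (those not working and not actively searching are outside the labor force — including those who want a job but have given up searching).
Civilian working-age population = 136.99 + 92.20 = 229.19 million.
Unemployment rate = 12.08 / 136.99 = 8.82%.
Labor force participation rate = 136.99 / 229.19 = 59.77%.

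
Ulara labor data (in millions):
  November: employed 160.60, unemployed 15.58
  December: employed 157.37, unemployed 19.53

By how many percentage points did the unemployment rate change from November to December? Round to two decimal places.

November: labor force = 160.60 + 15.58 = 176.18; u = 15.58/176.18 = 8.84%.
December: labor force = 157.37 + 19.53 = 176.90; u = 19.53/176.90 = 11.04%.
Change = 11.04% − 8.84% = +2.20 pp.

The unemployment rate changed by +2.20 percentage points.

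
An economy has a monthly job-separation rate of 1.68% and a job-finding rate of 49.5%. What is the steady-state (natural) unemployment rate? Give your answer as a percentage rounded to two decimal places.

At steady state the flows balance: s·E = f·U, so U/(E+U) = s/(s+f).
u* = 1.68 / (1.68 + 49.5) = 1.68 / 51.18 = 3.28%.

Steady-state unemployment rate ≈ 3.28%.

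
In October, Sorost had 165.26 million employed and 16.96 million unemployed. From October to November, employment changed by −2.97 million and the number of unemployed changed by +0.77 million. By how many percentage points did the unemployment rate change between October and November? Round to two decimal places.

The unemployment rate changed by +0.54 percentage points.

October: labor force = 165.26 + 16.96 = 182.22; u = 16.96/182.22 = 9.31%.
November: labor force = 162.29 + 17.73 = 180.02; u = 17.73/180.02 = 9.85%.
Change = 9.85% − 9.31% = +0.54 pp.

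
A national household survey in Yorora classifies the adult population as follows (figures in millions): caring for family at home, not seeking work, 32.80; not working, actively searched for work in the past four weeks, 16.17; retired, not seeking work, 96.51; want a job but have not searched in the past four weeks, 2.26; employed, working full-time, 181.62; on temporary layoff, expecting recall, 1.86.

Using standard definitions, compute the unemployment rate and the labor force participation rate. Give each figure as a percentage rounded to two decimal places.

Unemployment rate ≈ 9.03%; labor force participation rate ≈ 60.28%.

Employed = 181.62 million.
Unemployed = 16.17 + 1.86 = 18.03 million (jobless and actively searching, or on temporary layoff).
Labor force = 181.62 + 18.03 = 199.65 million.
Not in labor force = 32.80 + 96.51 + 2.26 = 131.57 million (those not working and not actively searching are outside the labor force — including those who want a job but have given up searching).
Civilian working-age population = 199.65 + 131.57 = 331.22 million.
Unemployment rate = 18.03 / 199.65 = 9.03%.
Labor force participation rate = 199.65 / 331.22 = 60.28%.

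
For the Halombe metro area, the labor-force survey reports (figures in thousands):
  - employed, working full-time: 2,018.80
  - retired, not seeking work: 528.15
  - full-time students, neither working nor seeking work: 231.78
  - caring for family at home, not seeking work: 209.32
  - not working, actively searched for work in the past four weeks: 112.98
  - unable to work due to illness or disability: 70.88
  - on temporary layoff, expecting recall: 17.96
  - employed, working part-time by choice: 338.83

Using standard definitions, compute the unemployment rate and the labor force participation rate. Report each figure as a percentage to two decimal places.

Unemployment rate ≈ 5.26%; labor force participation rate ≈ 70.52%.

Employed = 2,018.80 + 338.83 = 2,357.63 thousand.
Unemployed = 112.98 + 17.96 = 130.94 thousand (jobless and actively searching, or on temporary layoff).
Labor force = 2,357.63 + 130.94 = 2,488.57 thousand.
Not in labor force = 528.15 + 231.78 + 209.32 + 70.88 = 1,040.13 thousand (those not working and not actively searching are outside the labor force).
Civilian working-age population = 2,488.57 + 1,040.13 = 3,528.70 thousand.
Unemployment rate = 130.94 / 2,488.57 = 5.26%.
Labor force participation rate = 2,488.57 / 3,528.70 = 70.52%.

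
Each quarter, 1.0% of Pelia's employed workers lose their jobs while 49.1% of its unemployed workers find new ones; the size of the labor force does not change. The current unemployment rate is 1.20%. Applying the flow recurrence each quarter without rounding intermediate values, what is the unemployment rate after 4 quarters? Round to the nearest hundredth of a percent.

Unemployment rate after four quarters ≈ 1.95%.

With a fixed labor force, u_{t+1} = u_t + s·(1−u_t) − f·u_t = u_t·(1−s−f) + s.
Here 1−s−f = 0.499 and s = 0.010.
u_1 = 0.012000 × 0.499 + 0.010 = 0.015988.
u_2 = 0.015988 × 0.499 + 0.010 = 0.017978.
u_3 = 0.017978 × 0.499 + 0.010 = 0.018971.
u_4 = 0.018971 × 0.499 + 0.010 = 0.019467.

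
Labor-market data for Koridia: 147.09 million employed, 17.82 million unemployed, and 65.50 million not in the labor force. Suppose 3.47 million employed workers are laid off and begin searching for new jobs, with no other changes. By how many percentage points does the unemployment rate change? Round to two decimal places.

Initially, labor force = 147.09 + 17.82 = 164.91 million, so u = 17.82/164.91 = 10.81%.
After the change, employed falls and unemployed rises by 3.47; labor force unchanged → E = 143.62, U = 21.29, labor force = 164.91 million.
New unemployment rate = 21.29 / 164.91 = 12.91%.
Change = 12.91% − 10.81% = +2.10 percentage points.

The unemployment rate changes by +2.10 percentage points.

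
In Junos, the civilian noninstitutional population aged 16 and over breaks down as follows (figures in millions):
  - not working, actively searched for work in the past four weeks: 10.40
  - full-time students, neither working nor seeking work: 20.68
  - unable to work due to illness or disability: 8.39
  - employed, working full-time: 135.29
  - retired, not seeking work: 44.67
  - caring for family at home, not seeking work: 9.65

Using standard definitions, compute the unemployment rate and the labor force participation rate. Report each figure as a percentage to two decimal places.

Employed = 135.29 million.
Unemployed = 10.40 million.
Labor force = 135.29 + 10.40 = 145.69 million.
Not in labor force = 20.68 + 8.39 + 44.67 + 9.65 = 83.39 million (those not working and not actively searching are outside the labor force).
Civilian working-age population = 145.69 + 83.39 = 229.08 million.
Unemployment rate = 10.40 / 145.69 = 7.14%.
Labor force participation rate = 145.69 / 229.08 = 63.60%.

Unemployment rate ≈ 7.14%; labor force participation rate ≈ 63.60%.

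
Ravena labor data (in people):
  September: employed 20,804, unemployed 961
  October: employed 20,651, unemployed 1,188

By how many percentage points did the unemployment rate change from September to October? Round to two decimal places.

The unemployment rate changed by +1.02 percentage points.

September: labor force = 20,804 + 961 = 21,765; u = 961/21,765 = 4.42%.
October: labor force = 20,651 + 1,188 = 21,839; u = 1,188/21,839 = 5.44%.
Change = 5.44% − 4.42% = +1.02 pp.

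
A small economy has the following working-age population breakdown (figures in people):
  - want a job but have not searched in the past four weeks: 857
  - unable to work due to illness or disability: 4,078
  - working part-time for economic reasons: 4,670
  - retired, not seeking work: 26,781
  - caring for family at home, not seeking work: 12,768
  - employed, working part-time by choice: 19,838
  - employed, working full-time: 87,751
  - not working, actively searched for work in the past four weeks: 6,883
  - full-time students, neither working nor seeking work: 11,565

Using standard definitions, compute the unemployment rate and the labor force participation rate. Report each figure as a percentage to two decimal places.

Unemployment rate ≈ 5.78%; labor force participation rate ≈ 68.01%.

Employed = 4,670 + 19,838 + 87,751 = 112,259 (anyone who worked, including part-time for economic reasons, counts as employed).
Unemployed = 6,883.
Labor force = 112,259 + 6,883 = 119,142.
Not in labor force = 857 + 4,078 + 26,781 + 12,768 + 11,565 = 56,049 (those not working and not actively searching are outside the labor force — including those who want a job but have given up searching).
Civilian working-age population = 119,142 + 56,049 = 175,191.
Unemployment rate = 6,883 / 119,142 = 5.78%.
Labor force participation rate = 119,142 / 175,191 = 68.01%.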